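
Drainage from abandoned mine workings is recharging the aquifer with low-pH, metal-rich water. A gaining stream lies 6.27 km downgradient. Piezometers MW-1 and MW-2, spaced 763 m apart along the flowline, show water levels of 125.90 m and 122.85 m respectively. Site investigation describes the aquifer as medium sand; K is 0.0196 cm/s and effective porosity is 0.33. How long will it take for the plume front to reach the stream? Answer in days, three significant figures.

Hydraulic gradient i = (125.90 − 122.85) / 763 = 3.05 / 763 = 0.003997
K = 0.0196 cm/s × 864 = 16.93 m/d
Darcy flux q = K·i = 16.93 × 0.003997 = 0.06769 m/d
v = Ki/n = 16.93·0.003997/0.33 = 0.2051 m/d
L = 6.27 km = 6270 m
t = L / v = 6270 / 0.2051 = 30570 d

30600 days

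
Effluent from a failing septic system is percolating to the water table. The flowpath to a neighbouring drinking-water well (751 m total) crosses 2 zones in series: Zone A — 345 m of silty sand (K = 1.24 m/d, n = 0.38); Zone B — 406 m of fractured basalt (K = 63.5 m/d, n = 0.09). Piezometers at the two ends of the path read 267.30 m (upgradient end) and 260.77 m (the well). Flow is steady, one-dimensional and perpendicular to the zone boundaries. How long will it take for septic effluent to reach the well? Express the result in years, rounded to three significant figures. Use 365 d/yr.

20.0 years

Total head drop ΔH = 267.30 − 260.77 = 6.53 m
Steady 1-D flow in series ⇒ the Darcy flux q is identical in every zone and the zone head losses add (resistances L/K in series).
Σ(L/K) = 345/1.24 + 406/63.5 = 278.2 + 6.394 = 284.6 d
q = ΔH / Σ(L/K) = 6.53 / 284.6 = 0.02294 m/d (same in every zone)
Zone A: v = q/n = 0.02294/0.38 = 0.06038 m/d → t_A = 345/0.06038 = 5714 d
Zone B: v = q/n = 0.02294/0.09 = 0.2549 m/d → t_B = 406/0.2549 = 1593 d
Total t = 5714 + 1593 = 7307 d
   = 7307 / 365 = 20.0 yr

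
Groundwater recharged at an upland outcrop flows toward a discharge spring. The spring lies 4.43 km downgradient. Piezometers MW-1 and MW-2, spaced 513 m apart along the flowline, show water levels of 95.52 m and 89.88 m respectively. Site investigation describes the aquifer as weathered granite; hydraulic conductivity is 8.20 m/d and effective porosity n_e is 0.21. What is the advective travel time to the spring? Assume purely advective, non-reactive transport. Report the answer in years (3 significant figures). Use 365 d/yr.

28.3 years

Hydraulic gradient i = (95.52 − 89.88) / 513 = 5.64 / 513 = 0.01099
Darcy flux q = K·i = 8.20 × 0.01099 = 0.09015 m/d
v_s = q/n_e = 0.09015/0.21 = 0.4293 m/d
L = 4.43 km = 4430 m
t = L / v = 4430 / 0.4293 = 10320 d
   = 10320 / 365 = 28.3 yr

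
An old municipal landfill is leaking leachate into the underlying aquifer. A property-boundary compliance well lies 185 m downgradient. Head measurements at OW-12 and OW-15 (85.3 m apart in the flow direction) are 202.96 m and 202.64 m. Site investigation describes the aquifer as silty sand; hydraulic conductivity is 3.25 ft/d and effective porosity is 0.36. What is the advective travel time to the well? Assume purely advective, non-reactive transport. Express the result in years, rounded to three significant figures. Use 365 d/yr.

Hydraulic gradient i = (202.96 − 202.64) / 85.3 = 0.32 / 85.3 = 0.003751
K = 3.25 ft/d × 0.3048 = 0.9906 m/d
Darcy flux q = K·i = 0.9906 × 0.003751 = 0.003716 m/d
Average linear velocity = 0.003716 / 0.36 = 0.01032 m/d
t = L / v = 185 / 0.01032 = 17920 d
   = 17920 / 365 = 49.1 yr

49.1 years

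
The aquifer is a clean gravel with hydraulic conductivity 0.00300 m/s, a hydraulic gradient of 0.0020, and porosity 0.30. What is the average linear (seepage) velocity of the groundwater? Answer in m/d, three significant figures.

1.73 m/d

K = 0.00300 m/s × 86400 s/d = 259.2 m/d
q = Ki = 259.2 × 0.0020 = 0.5184 m/d
Seepage velocity v = q / n = 0.5184 / 0.30 = 1.728 m/d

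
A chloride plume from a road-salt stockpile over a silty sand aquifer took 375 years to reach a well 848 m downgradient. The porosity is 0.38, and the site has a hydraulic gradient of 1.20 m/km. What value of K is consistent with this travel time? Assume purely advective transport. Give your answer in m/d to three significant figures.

t = 375 years = 136900 d
v = L / t = 848 / 136900 = 0.006195 m/d
K = v · n / i = 0.006195 × 0.38 / 0.0012 = 1.96 m/d

1.96 m/d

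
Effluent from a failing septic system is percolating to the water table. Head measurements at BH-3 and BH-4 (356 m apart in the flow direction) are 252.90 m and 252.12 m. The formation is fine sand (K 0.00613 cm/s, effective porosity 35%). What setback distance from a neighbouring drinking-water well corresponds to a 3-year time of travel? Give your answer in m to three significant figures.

36.3 m

Hydraulic gradient i = (252.90 − 252.12) / 356 = 0.78 / 356 = 0.002191
K = 0.00613 cm/s × 864 = 5.296 m/d
Darcy flux q = K·i = 5.296 × 0.002191 = 0.01160 m/d
v_s = q/n_e = 0.01160/0.35 = 0.03316 m/d
T = 3 yr × 365 = 1095 d
L = v × T = 0.03316 × 1095 = 36.30 m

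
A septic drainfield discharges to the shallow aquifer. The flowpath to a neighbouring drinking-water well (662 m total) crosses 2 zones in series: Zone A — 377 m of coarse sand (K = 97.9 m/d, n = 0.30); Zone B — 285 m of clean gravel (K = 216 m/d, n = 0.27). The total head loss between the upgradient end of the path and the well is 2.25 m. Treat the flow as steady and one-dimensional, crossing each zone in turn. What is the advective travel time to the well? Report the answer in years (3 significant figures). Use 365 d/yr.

Continuity: the same q passes through each zone, so ΔH = q·Σ(L_j/K_j) — the zones act as resistances in series.
Σ(L/K) = 377/97.9 + 285/216 = 3.851 + 1.319 = 5.170 d
q = ΔH / Σ(L/K) = 2.25 / 5.170 = 0.4352 m/d (same in every zone)
Zone A: v = q/n = 0.4352/0.30 = 1.451 m/d → t_A = 377/1.451 = 259.9 d
Zone B: v = q/n = 0.4352/0.27 = 1.612 m/d → t_B = 285/1.612 = 176.8 d
Total t = 259.9 + 176.8 = 436.7 d
   = 436.7 / 365 = 1.20 yr

1.20 years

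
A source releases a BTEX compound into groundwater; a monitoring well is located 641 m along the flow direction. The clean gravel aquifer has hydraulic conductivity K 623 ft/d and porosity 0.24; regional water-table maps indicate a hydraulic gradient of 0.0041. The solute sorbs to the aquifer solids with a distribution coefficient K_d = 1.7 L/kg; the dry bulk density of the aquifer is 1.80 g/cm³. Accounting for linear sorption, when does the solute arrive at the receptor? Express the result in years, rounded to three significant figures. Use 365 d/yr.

K = 623 ft/d × 0.3048 = 189.9 m/d
Darcy flux q = K·i = 189.9 × 0.0041 = 0.7786 m/d
Average linear velocity = 0.7786 / 0.24 = 3.244 m/d
Retardation R = 1 + ρ_b·K_d/n = 1 + 1.80×1.7/0.24 = 13.75
Contaminant velocity v_c = v/R = 3.244/13.75 = 0.2359 m/d
t = L/v_c = 641/0.2359 = 2717 d
   = 2717/365 = 7.44 yr

7.44 years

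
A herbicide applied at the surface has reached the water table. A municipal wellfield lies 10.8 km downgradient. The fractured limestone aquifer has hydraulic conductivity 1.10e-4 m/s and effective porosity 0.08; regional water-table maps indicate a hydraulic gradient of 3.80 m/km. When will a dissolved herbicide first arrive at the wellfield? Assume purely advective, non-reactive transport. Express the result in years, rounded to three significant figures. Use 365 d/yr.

65.5 years

K = 1.10e-4 m/s × 86400 s/d = 9.504 m/d
Darcy flux q = K·i = 9.504 × 0.0038 = 0.03612 m/d
v_s = q/n_e = 0.03612/0.08 = 0.4514 m/d
L = 10.8 km = 10800 m
t = L / v = 10800 / 0.4514 = 23920 d
   = 23920 / 365 = 65.5 yr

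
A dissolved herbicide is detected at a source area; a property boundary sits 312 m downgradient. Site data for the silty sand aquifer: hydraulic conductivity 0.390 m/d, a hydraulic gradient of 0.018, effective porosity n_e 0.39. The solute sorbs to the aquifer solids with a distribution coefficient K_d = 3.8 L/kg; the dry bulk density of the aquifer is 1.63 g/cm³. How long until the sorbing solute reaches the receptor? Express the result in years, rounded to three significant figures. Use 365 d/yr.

q = Ki = 0.390 × 0.018 = 0.007020 m/d
Seepage velocity v = q / n = 0.007020 / 0.39 = 0.01800 m/d
Retardation R = 1 + ρ_b·K_d/n = 1 + 1.63×3.8/0.39 = 16.88
Contaminant velocity v_c = v/R = 0.01800/16.88 = 0.001066 m/d
t = L/v_c = 312/0.001066 = 292600 d
   = 292600/365 = 802 yr

802 years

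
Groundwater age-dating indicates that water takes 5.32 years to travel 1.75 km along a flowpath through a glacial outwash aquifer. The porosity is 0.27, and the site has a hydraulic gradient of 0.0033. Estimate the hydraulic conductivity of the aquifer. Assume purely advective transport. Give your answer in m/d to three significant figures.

73.7 m/d

t = 5.32 years = 1942 d
L = 1.75 km = 1750 m
v = L / t = 1750 / 1942 = 0.9012 m/d
K = v · n / i = 0.9012 × 0.27 / 0.0033 = 73.7 m/d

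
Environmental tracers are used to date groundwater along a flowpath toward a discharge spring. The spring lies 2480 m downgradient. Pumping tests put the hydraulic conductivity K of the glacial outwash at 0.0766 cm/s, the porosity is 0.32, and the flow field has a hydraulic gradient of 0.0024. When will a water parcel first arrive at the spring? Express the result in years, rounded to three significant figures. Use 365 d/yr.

13.7 years

K = 0.0766 cm/s × 864 = 66.18 m/d
q = Ki = 66.18 × 0.0024 = 0.1588 m/d
Average linear velocity = 0.1588 / 0.32 = 0.4964 m/d
t = L / v = 2480 / 0.4964 = 4996 d
   = 4996 / 365 = 13.7 yr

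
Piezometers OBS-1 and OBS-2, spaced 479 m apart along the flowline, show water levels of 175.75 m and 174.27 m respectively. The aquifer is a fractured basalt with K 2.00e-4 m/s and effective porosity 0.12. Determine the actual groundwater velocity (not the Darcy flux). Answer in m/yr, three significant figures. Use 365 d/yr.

Hydraulic gradient i = (175.75 − 174.27) / 479 = 1.48 / 479 = 0.003090
K = 2.00e-4 m/s × 86400 s/d = 17.28 m/d
q = Ki = 17.28 × 0.003090 = 0.05339 m/d
Average linear velocity = 0.05339 / 0.12 = 0.4449 m/d
   = 0.4449 × 365 = 162 m/yr

162 m/yr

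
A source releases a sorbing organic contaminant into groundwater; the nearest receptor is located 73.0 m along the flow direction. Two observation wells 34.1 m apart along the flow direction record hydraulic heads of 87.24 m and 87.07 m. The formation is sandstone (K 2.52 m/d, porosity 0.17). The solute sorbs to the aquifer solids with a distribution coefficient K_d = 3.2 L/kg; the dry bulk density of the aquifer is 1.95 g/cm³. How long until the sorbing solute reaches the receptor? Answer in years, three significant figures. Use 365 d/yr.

Hydraulic gradient i = (87.24 − 87.07) / 34.1 = 0.17 / 34.1 = 0.004985
Darcy flux q = K·i = 2.52 × 0.004985 = 0.01256 m/d
v_s = q/n_e = 0.01256/0.17 = 0.07390 m/d
Retardation R = 1 + ρ_b·K_d/n = 1 + 1.95×3.2/0.17 = 37.71
Contaminant velocity v_c = v/R = 0.07390/37.71 = 0.001960 m/d
t = L/v_c = 73.0/0.001960 = 37250 d
   = 37250/365 = 102 yr

102 years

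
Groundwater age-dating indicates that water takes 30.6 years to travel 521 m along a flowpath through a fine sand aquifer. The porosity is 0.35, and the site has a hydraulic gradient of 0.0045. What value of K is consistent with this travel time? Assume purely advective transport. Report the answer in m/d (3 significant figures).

t = 30.6 years = 11170 d
v = L / t = 521 / 11170 = 0.04665 m/d
K = v · n / i = 0.04665 × 0.35 / 0.0045 = 3.63 m/d

3.63 m/d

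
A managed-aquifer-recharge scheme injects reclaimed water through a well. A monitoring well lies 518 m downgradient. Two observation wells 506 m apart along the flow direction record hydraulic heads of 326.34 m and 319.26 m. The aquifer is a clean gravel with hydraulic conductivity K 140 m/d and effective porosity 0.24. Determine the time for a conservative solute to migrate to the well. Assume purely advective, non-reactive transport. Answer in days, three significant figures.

Hydraulic gradient i = (326.34 − 319.26) / 506 = 7.08 / 506 = 0.01399
Specific discharge q = 140 × 0.01399 = 1.959 m/d
v = Ki/n = 140·0.01399/0.24 = 8.162 m/d
t = L / v = 518 / 8.162 = 63.46 d

63.5 days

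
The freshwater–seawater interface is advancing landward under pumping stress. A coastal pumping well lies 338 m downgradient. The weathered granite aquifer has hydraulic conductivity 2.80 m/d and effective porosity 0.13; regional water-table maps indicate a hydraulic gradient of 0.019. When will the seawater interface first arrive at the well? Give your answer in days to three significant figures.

Specific discharge q = 2.80 × 0.019 = 0.05320 m/d
Average linear velocity = 0.05320 / 0.13 = 0.4092 m/d
t = L / v = 338 / 0.4092 = 825.9 d

826 days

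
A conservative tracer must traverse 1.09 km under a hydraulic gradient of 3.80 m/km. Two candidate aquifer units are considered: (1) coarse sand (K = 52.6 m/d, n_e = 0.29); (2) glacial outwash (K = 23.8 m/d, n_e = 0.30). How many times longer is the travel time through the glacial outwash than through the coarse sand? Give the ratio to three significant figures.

Unit 1 (coarse sand): v = 52.6×0.0038/0.29 = 0.6892 m/d, t = 1090/0.6892 = 1581 d
Unit 2 (glacial outwash): v = 23.8×0.0038/0.30 = 0.3015 m/d, t = 1090/0.3015 = 3616 d
t(glacial outwash) / t(coarse sand) = 3616/1581 = 2.29

2.29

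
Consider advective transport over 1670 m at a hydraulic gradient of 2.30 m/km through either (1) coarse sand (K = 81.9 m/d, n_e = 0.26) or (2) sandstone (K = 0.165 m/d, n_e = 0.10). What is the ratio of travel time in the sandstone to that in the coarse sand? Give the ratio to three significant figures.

191

Unit 1 (coarse sand): v = 81.9×0.0023/0.26 = 0.7245 m/d, t = 1670/0.7245 = 2305 d
Unit 2 (sandstone): v = 0.165×0.0023/0.10 = 0.003795 m/d, t = 1670/0.003795 = 440100 d
t(sandstone) / t(coarse sand) = 440100/2305 = 191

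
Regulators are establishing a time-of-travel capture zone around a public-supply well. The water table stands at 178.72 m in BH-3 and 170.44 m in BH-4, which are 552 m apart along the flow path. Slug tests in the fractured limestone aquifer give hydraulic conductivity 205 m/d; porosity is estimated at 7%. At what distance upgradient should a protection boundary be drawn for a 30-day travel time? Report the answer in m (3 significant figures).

1320 m

Hydraulic gradient i = (178.72 − 170.44) / 552 = 8.28 / 552 = 0.01500
q = Ki = 205 × 0.01500 = 3.075 m/d
v_s = q/n_e = 3.075/0.07 = 43.93 m/d
L = v × T = 43.93 × 30 = 1318 m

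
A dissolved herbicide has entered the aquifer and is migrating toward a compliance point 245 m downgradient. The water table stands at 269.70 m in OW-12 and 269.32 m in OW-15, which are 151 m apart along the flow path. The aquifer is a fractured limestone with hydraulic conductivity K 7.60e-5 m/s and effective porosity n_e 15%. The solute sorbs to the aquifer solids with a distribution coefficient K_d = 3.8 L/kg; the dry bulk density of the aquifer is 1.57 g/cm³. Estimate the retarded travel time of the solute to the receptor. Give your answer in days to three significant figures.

Hydraulic gradient i = (269.70 − 269.32) / 151 = 0.38 / 151 = 0.002517
K = 7.60e-5 m/s × 86400 s/d = 6.566 m/d
Specific discharge q = 6.566 × 0.002517 = 0.01652 m/d
v_s = q/n_e = 0.01652/0.15 = 0.1102 m/d
Retardation R = 1 + ρ_b·K_d/n = 1 + 1.57×3.8/0.15 = 40.77
Contaminant velocity v_c = v/R = 0.1102/40.77 = 0.002702 m/d
t = L/v_c = 245/0.002702 = 90680 d

90700 days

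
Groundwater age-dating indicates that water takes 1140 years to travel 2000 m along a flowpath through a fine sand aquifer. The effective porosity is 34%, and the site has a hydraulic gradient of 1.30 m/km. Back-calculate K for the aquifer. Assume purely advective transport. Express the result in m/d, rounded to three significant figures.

t = 1140 years = 416100 d
v = L / t = 2000 / 416100 = 0.004807 m/d
K = v · n / i = 0.004807 × 0.34 / 0.0013 = 1.26 m/d

1.26 m/d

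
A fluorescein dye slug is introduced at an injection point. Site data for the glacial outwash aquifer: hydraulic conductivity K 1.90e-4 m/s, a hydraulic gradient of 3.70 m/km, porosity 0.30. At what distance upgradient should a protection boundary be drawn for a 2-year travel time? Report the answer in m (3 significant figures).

148 m

K = 1.90e-4 m/s × 86400 s/d = 16.42 m/d
q = Ki = 16.42 × 0.0037 = 0.06074 m/d
v = Ki/n = 16.42·0.0037/0.30 = 0.2025 m/d
T = 2 yr × 365 = 730 d
L = v × T = 0.2025 × 730 = 147.8 m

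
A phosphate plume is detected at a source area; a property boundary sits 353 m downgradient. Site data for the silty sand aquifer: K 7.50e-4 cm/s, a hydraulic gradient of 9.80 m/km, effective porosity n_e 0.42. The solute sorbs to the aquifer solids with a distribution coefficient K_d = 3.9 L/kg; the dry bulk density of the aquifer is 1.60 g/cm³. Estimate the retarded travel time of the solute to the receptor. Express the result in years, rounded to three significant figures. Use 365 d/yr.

K = 7.50e-4 cm/s × 864 = 0.6480 m/d
Specific discharge q = 0.6480 × 0.0098 = 0.006350 m/d
v = Ki/n = 0.6480·0.0098/0.42 = 0.01512 m/d
Retardation R = 1 + ρ_b·K_d/n = 1 + 1.60×3.9/0.42 = 15.86
Contaminant velocity v_c = v/R = 0.01512/15.86 = 9.535e-4 m/d
t = L/v_c = 353/9.535e-4 = 370200 d
   = 370200/365 = 1010 yr

1010 years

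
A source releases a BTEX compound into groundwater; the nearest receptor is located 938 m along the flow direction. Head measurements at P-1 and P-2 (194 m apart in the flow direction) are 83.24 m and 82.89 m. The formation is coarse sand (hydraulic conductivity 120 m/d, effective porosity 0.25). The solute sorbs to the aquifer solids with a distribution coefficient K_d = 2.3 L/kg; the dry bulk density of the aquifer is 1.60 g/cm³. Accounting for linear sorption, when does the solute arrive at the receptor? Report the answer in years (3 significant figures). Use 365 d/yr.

46.7 years

Hydraulic gradient i = (83.24 − 82.89) / 194 = 0.35 / 194 = 0.001804
Specific discharge q = 120 × 0.001804 = 0.2165 m/d
Seepage velocity v = q / n = 0.2165 / 0.25 = 0.8660 m/d
Retardation R = 1 + ρ_b·K_d/n = 1 + 1.60×2.3/0.25 = 15.72
Contaminant velocity v_c = v/R = 0.8660/15.72 = 0.05509 m/d
t = L/v_c = 938/0.05509 = 17030 d
   = 17030/365 = 46.7 yr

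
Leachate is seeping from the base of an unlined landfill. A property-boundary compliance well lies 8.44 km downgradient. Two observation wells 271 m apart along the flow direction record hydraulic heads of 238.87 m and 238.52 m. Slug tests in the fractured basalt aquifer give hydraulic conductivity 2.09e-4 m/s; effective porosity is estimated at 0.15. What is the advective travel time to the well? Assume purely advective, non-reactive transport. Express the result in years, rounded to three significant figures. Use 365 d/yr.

149 years

Hydraulic gradient i = (238.87 − 238.52) / 271 = 0.35 / 271 = 0.001292
K = 2.09e-4 m/s × 86400 s/d = 18.06 m/d
Darcy flux q = K·i = 18.06 × 0.001292 = 0.02332 m/d
v = Ki/n = 18.06·0.001292/0.15 = 0.1555 m/d
L = 8.44 km = 8440 m
t = L / v = 8440 / 0.1555 = 54280 d
   = 54280 / 365 = 149 yr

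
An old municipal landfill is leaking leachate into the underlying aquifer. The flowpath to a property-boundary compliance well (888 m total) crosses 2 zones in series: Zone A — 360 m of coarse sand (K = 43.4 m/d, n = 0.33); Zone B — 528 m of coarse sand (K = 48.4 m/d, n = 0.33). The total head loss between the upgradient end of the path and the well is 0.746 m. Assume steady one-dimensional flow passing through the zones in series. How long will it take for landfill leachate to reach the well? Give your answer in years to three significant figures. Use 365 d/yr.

20.7 years

Continuity: the same q passes through each zone, so ΔH = q·Σ(L_j/K_j) — the zones act as resistances in series.
Σ(L/K) = 360/43.4 + 528/48.4 = 8.295 + 10.91 = 19.20 d
q = ΔH / Σ(L/K) = 0.746 / 19.20 = 0.03885 m/d (same in every zone)
Zone A: v = q/n = 0.03885/0.33 = 0.1177 m/d → t_A = 360/0.1177 = 3058 d
Zone B: v = q/n = 0.03885/0.33 = 0.1177 m/d → t_B = 528/0.1177 = 4485 d
Total t = 3058 + 4485 = 7544 d
   = 7544 / 365 = 20.7 yr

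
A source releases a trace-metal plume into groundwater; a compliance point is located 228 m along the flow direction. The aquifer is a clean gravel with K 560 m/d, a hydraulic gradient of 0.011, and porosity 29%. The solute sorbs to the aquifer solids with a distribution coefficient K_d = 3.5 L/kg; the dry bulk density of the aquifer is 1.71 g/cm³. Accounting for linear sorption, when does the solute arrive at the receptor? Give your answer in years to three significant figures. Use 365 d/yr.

0.636 years

Darcy flux q = K·i = 560 × 0.011 = 6.160 m/d
Seepage velocity v = q / n = 6.160 / 0.29 = 21.24 m/d
Retardation R = 1 + ρ_b·K_d/n = 1 + 1.71×3.5/0.29 = 21.64
Contaminant velocity v_c = v/R = 21.24/21.64 = 0.9817 m/d
t = L/v_c = 228/0.9817 = 232.3 d
   = 232.3/365 = 0.636 yr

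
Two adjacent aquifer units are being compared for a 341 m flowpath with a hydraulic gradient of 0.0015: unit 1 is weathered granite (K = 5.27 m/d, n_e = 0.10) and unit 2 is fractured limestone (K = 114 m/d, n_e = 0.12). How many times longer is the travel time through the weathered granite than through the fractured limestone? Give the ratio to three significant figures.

18.0

Unit 1 (weathered granite): v = 5.27×0.0015/0.10 = 0.07905 m/d, t = 341/0.07905 = 4314 d
Unit 2 (fractured limestone): v = 114×0.0015/0.12 = 1.425 m/d, t = 341/1.425 = 239.3 d
t(weathered granite) / t(fractured limestone) = 4314/239.3 = 18.0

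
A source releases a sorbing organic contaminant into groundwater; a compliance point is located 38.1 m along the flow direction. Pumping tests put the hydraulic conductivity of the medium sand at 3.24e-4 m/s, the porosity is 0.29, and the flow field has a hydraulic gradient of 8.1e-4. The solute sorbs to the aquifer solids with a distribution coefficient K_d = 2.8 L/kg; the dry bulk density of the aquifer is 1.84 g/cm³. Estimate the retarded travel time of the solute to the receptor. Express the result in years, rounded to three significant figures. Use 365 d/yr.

K = 3.24e-4 m/s × 86400 s/d = 27.99 m/d
Specific discharge q = 27.99 × 8.1e-4 = 0.02267 m/d
v = Ki/n = 27.99·8.1e-4/0.29 = 0.07819 m/d
Retardation R = 1 + ρ_b·K_d/n = 1 + 1.84×2.8/0.29 = 18.77
Contaminant velocity v_c = v/R = 0.07819/18.77 = 0.004167 m/d
t = L/v_c = 38.1/0.004167 = 9144 d
   = 9144/365 = 25.1 yr

25.1 years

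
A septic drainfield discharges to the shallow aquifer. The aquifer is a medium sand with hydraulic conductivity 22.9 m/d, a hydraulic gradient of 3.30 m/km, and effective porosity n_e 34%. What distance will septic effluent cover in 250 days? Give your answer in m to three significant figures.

55.6 m

q = Ki = 22.9 × 0.0033 = 0.07557 m/d
Average linear velocity = 0.07557 / 0.34 = 0.2223 m/d
L = v × T = 0.2223 × 250 = 55.57 m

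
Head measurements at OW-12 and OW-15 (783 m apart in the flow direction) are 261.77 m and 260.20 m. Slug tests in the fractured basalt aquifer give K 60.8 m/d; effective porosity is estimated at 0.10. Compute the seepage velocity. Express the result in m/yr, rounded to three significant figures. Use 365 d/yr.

Hydraulic gradient i = (261.77 − 260.20) / 783 = 1.57 / 783 = 0.002005
q = Ki = 60.8 × 0.002005 = 0.1219 m/d
Average linear velocity = 0.1219 / 0.10 = 1.219 m/d
   = 1.219 × 365 = 445 m/yr

445 m/yr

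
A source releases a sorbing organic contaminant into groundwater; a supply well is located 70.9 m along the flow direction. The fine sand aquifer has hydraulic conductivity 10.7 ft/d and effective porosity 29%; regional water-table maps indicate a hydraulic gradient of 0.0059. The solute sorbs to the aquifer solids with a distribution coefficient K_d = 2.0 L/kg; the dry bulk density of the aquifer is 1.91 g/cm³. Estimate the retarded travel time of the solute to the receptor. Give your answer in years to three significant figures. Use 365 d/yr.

K = 10.7 ft/d × 0.3048 = 3.261 m/d
Darcy flux q = K·i = 3.261 × 0.0059 = 0.01924 m/d
v_s = q/n_e = 0.01924/0.29 = 0.06635 m/d
Retardation R = 1 + ρ_b·K_d/n = 1 + 1.91×2.0/0.29 = 14.17
Contaminant velocity v_c = v/R = 0.06635/14.17 = 0.004682 m/d
t = L/v_c = 70.9/0.004682 = 15140 d
   = 15140/365 = 41.5 yr

41.5 years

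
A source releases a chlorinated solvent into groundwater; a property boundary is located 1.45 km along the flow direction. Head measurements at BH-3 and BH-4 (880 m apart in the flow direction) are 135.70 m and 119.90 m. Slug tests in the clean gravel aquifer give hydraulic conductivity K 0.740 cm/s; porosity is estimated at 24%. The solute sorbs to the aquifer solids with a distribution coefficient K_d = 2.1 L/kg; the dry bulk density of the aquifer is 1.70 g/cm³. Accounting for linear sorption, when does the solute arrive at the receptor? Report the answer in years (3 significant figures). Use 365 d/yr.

Hydraulic gradient i = (135.70 − 119.90) / 880 = 15.80 / 880 = 0.01795
K = 0.740 cm/s × 864 = 639.4 m/d
Darcy flux q = K·i = 639.4 × 0.01795 = 11.48 m/d
Average linear velocity = 11.48 / 0.24 = 47.83 m/d
Retardation R = 1 + ρ_b·K_d/n = 1 + 1.70×2.1/0.24 = 15.88
Contaminant velocity v_c = v/R = 47.83/15.88 = 3.013 m/d
L = 1.45 km = 1450 m
t = L/v_c = 1450/3.013 = 481.3 d
   = 481.3/365 = 1.32 yr

1.32 years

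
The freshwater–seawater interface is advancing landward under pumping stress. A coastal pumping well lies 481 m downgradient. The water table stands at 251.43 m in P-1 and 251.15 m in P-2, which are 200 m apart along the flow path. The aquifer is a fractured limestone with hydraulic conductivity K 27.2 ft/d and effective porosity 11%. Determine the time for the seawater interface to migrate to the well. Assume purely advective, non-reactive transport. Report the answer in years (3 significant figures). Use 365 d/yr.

12.5 years

Hydraulic gradient i = (251.43 − 251.15) / 200 = 0.28 / 200 = 0.001400
K = 27.2 ft/d × 0.3048 = 8.291 m/d
Darcy flux q = K·i = 8.291 × 0.001400 = 0.01161 m/d
v_s = q/n_e = 0.01161/0.11 = 0.1055 m/d
t = L / v = 481 / 0.1055 = 4559 d
   = 4559 / 365 = 12.5 yr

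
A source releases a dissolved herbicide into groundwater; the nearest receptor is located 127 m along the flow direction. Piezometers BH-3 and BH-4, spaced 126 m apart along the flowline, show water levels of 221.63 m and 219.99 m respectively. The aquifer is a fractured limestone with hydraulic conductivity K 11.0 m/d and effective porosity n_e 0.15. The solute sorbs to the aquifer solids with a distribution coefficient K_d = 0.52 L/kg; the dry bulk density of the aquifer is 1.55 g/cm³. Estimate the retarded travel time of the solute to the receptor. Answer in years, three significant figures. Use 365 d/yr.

2.32 years

Hydraulic gradient i = (221.63 − 219.99) / 126 = 1.64 / 126 = 0.01302
Darcy flux q = K·i = 11.0 × 0.01302 = 0.1432 m/d
Seepage velocity v = q / n = 0.1432 / 0.15 = 0.9545 m/d
Retardation R = 1 + ρ_b·K_d/n = 1 + 1.55×0.52/0.15 = 6.373
Contaminant velocity v_c = v/R = 0.9545/6.373 = 0.1498 m/d
t = L/v_c = 127/0.1498 = 848.0 d
   = 848.0/365 = 2.32 yr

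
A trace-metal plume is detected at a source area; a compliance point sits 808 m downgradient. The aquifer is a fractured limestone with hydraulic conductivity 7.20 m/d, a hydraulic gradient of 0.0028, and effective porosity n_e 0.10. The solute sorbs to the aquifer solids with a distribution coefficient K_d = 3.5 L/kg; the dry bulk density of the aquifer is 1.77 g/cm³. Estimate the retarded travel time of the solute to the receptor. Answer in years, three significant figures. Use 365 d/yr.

691 years

Specific discharge q = 7.20 × 0.0028 = 0.02016 m/d
v_s = q/n_e = 0.02016/0.10 = 0.2016 m/d
Retardation R = 1 + ρ_b·K_d/n = 1 + 1.77×3.5/0.10 = 62.95
Contaminant velocity v_c = v/R = 0.2016/62.95 = 0.003203 m/d
t = L/v_c = 808/0.003203 = 252300 d
   = 252300/365 = 691 yr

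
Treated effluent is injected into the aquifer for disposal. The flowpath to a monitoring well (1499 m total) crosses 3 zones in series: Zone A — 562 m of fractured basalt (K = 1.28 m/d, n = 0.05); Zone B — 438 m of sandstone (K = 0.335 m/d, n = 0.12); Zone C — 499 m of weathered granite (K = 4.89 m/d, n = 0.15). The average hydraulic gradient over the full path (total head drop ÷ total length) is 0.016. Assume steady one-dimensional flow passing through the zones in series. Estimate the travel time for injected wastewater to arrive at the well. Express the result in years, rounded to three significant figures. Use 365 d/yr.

32.8 years

Continuity: the same q passes through each zone, so ΔH = q·Σ(L_j/K_j) — the zones act as resistances in series.
Σ(L/K) = 562/1.28 + 438/0.335 + 499/4.89 = 439.1 + 1307 + 102.0 = 1849 d
K_eq = L_total / Σ(L/K) = 1499 / 1849 = 0.8109 m/d
q = K_eq · i = 0.8109 × 0.016 = 0.01297 m/d (same in every zone)
Zone A: v = q/n = 0.01297/0.05 = 0.2595 m/d → t_A = 562/0.2595 = 2166 d
Zone B: v = q/n = 0.01297/0.12 = 0.1081 m/d → t_B = 438/0.1081 = 4051 d
Zone C: v = q/n = 0.01297/0.15 = 0.08650 m/d → t_C = 499/0.08650 = 5769 d
Total t = 2166 + 4051 + 5769 = 11990 d
   = 11990 / 365 = 32.8 yr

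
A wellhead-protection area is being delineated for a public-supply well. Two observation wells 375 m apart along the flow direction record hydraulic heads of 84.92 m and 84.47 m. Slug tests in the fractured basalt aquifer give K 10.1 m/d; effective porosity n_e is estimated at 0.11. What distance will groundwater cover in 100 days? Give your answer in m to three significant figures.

Hydraulic gradient i = (84.92 − 84.47) / 375 = 0.45 / 375 = 0.001200
q = Ki = 10.1 × 0.001200 = 0.01212 m/d
Seepage velocity v = q / n = 0.01212 / 0.11 = 0.1102 m/d
L = v × T = 0.1102 × 100 = 11.02 m

11.0 m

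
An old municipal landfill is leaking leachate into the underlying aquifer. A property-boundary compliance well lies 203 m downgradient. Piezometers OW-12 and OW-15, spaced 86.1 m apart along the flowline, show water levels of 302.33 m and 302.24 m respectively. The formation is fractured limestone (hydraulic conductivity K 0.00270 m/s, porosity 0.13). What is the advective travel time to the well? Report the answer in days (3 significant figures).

108 days

Hydraulic gradient i = (302.33 − 302.24) / 86.1 = 0.09 / 86.1 = 0.001045
K = 0.00270 m/s × 86400 s/d = 233.3 m/d
q = Ki = 233.3 × 0.001045 = 0.2438 m/d
Seepage velocity v = q / n = 0.2438 / 0.13 = 1.876 m/d
t = L / v = 203 / 1.876 = 108.2 d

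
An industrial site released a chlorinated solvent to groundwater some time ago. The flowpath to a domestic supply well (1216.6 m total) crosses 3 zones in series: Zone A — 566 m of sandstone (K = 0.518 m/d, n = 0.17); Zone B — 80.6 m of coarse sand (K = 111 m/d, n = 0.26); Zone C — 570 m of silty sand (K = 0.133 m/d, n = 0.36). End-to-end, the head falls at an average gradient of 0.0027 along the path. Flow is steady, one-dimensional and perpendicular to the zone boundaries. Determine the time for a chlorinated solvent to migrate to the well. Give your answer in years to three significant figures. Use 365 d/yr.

1450 years

Steady 1-D flow in series ⇒ the Darcy flux q is identical in every zone and the zone head losses add (resistances L/K in series).
Σ(L/K) = 566/0.518 + 80.6/111 + 570/0.133 = 1093 + 0.7261 + 4286 = 5379 d
K_eq = L_total / Σ(L/K) = 1216.6 / 5379 = 0.2262 m/d
q = K_eq · i = 0.2262 × 0.0027 = 6.107e-4 m/d (same in every zone)
Zone A: v = q/n = 6.107e-4/0.17 = 0.003592 m/d → t_A = 566/0.003592 = 157600 d
Zone B: v = q/n = 6.107e-4/0.26 = 0.002349 m/d → t_B = 80.6/0.002349 = 34320 d
Zone C: v = q/n = 6.107e-4/0.36 = 0.001696 m/d → t_C = 570/0.001696 = 336000 d
Total t = 157600 + 34320 + 336000 = 527900 d
   = 527900 / 365 = 1450 yr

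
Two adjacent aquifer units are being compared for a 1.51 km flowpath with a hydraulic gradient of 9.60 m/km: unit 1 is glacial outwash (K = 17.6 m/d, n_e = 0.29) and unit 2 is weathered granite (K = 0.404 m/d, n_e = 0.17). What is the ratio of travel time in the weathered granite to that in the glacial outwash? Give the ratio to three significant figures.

25.5

Unit 1 (glacial outwash): v = 17.6×0.0096/0.29 = 0.5826 m/d, t = 1510/0.5826 = 2592 d
Unit 2 (weathered granite): v = 0.404×0.0096/0.17 = 0.02281 m/d, t = 1510/0.02281 = 66190 d
t(weathered granite) / t(glacial outwash) = 66190/2592 = 25.5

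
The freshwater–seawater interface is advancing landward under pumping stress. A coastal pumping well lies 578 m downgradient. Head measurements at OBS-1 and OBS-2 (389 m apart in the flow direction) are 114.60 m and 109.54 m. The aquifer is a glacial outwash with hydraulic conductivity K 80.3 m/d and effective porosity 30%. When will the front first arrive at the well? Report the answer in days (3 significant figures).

Hydraulic gradient i = (114.60 − 109.54) / 389 = 5.06 / 389 = 0.01301
Specific discharge q = 80.3 × 0.01301 = 1.045 m/d
Seepage velocity v = q / n = 1.045 / 0.30 = 3.482 m/d
t = L / v = 578 / 3.482 = 166.0 d

166 days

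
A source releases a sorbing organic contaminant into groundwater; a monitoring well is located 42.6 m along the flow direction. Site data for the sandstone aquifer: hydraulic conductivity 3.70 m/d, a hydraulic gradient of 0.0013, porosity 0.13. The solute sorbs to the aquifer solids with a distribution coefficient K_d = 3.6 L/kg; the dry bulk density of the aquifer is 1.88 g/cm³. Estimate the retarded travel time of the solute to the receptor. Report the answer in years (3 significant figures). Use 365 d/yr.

167 years

q = Ki = 3.70 × 0.0013 = 0.004810 m/d
v_s = q/n_e = 0.004810/0.13 = 0.03700 m/d
Retardation R = 1 + ρ_b·K_d/n = 1 + 1.88×3.6/0.13 = 53.06
Contaminant velocity v_c = v/R = 0.03700/53.06 = 6.973e-4 m/d
t = L/v_c = 42.6/6.973e-4 = 61090 d
   = 61090/365 = 167 yr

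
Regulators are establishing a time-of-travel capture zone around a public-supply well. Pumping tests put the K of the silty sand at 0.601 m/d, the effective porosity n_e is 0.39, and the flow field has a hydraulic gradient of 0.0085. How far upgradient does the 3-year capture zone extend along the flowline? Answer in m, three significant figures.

14.3 m

Specific discharge q = 0.601 × 0.0085 = 0.005109 m/d
v_s = q/n_e = 0.005109/0.39 = 0.01310 m/d
T = 3 yr × 365 = 1095 d
L = v × T = 0.01310 × 1095 = 14.34 m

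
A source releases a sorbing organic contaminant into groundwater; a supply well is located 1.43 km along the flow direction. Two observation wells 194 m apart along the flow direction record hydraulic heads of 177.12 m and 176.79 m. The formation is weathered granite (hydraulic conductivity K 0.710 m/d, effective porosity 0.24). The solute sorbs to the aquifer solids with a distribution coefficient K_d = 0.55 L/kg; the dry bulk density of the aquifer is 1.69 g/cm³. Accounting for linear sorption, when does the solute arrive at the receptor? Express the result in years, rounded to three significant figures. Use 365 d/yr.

Hydraulic gradient i = (177.12 − 176.79) / 194 = 0.33 / 194 = 0.001701
q = Ki = 0.710 × 0.001701 = 0.001208 m/d
Average linear velocity = 0.001208 / 0.24 = 0.005032 m/d
Retardation R = 1 + ρ_b·K_d/n = 1 + 1.69×0.55/0.24 = 4.873
Contaminant velocity v_c = v/R = 0.005032/4.873 = 0.001033 m/d
L = 1.43 km = 1430 m
t = L/v_c = 1430/0.001033 = 1.385e6 d
   = 1.385e6/365 = 3790 yr

3790 years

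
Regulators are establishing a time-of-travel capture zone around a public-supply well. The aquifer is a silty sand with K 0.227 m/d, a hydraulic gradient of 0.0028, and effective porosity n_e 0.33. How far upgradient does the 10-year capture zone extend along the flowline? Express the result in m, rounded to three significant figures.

7.03 m

Specific discharge q = 0.227 × 0.0028 = 6.356e-4 m/d
Seepage velocity v = q / n = 6.356e-4 / 0.33 = 0.001926 m/d
T = 10 yr × 365 = 3650 d
L = v × T = 0.001926 × 3650 = 7.030 m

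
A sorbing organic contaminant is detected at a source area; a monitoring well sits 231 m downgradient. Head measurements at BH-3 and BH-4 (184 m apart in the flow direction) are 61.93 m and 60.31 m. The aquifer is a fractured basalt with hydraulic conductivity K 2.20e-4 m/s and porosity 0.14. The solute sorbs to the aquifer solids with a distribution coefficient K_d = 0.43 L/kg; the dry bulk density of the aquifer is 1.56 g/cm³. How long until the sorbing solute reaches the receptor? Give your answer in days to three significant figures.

Hydraulic gradient i = (61.93 − 60.31) / 184 = 1.62 / 184 = 0.008804
K = 2.20e-4 m/s × 86400 s/d = 19.01 m/d
Specific discharge q = 19.01 × 0.008804 = 0.1674 m/d
v = Ki/n = 19.01·0.008804/0.14 = 1.195 m/d
Retardation R = 1 + ρ_b·K_d/n = 1 + 1.56×0.43/0.14 = 5.791
Contaminant velocity v_c = v/R = 1.195/5.791 = 0.2064 m/d
t = L/v_c = 231/0.2064 = 1119 d

1120 days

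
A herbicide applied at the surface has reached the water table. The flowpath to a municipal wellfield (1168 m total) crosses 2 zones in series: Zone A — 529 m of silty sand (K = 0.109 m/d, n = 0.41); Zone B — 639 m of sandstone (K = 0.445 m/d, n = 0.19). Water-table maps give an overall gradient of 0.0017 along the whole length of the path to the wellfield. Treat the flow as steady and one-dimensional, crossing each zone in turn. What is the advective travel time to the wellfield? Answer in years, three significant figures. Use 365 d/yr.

2940 years

Continuity: the same q passes through each zone, so ΔH = q·Σ(L_j/K_j) — the zones act as resistances in series.
Σ(L/K) = 529/0.109 + 639/0.445 = 4853 + 1436 = 6289 d
K_eq = L_total / Σ(L/K) = 1168 / 6289 = 0.1857 m/d
q = K_eq · i = 0.1857 × 0.0017 = 3.157e-4 m/d (same in every zone)
Zone A: v = q/n = 3.157e-4/0.41 = 7.700e-4 m/d → t_A = 529/7.700e-4 = 687000 d
Zone B: v = q/n = 3.157e-4/0.19 = 0.001662 m/d → t_B = 639/0.001662 = 384600 d
Total t = 687000 + 384600 = 1.072e6 d
   = 1.072e6 / 365 = 2940 yr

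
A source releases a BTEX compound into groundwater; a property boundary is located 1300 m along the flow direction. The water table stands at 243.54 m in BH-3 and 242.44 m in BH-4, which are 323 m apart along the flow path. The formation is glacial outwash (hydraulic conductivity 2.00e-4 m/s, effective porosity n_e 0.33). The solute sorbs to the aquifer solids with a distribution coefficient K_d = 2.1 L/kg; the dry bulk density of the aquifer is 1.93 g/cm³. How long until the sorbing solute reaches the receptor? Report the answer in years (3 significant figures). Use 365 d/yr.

Hydraulic gradient i = (243.54 − 242.44) / 323 = 1.10 / 323 = 0.003406
K = 2.00e-4 m/s × 86400 s/d = 17.28 m/d
q = Ki = 17.28 × 0.003406 = 0.05885 m/d
v = Ki/n = 17.28·0.003406/0.33 = 0.1783 m/d
Retardation R = 1 + ρ_b·K_d/n = 1 + 1.93×2.1/0.33 = 13.28
Contaminant velocity v_c = v/R = 0.1783/13.28 = 0.01343 m/d
t = L/v_c = 1300/0.01343 = 96820 d
   = 96820/365 = 265 yr

265 years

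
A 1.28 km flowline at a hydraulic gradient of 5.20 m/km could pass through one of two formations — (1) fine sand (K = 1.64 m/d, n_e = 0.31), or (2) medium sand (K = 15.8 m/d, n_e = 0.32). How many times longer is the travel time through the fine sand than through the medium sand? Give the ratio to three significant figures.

Unit 1 (fine sand): v = 1.64×0.0052/0.31 = 0.02751 m/d, t = 1280/0.02751 = 46530 d
Unit 2 (medium sand): v = 15.8×0.0052/0.32 = 0.2568 m/d, t = 1280/0.2568 = 4985 d
t(fine sand) / t(medium sand) = 46530/4985 = 9.33

9.33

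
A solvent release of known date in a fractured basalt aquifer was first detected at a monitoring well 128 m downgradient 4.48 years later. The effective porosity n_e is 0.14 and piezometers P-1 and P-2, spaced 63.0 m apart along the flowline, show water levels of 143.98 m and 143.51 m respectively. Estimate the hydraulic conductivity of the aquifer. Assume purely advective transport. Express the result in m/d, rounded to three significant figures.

Hydraulic gradient i = (143.98 − 143.51) / 63.0 = 0.47 / 63.0 = 0.007460
t = 4.48 years = 1635 d
v = L / t = 128 / 1635 = 0.07828 m/d
K = v · n / i = 0.07828 × 0.14 / 0.007460 = 1.47 m/d

1.47 m/d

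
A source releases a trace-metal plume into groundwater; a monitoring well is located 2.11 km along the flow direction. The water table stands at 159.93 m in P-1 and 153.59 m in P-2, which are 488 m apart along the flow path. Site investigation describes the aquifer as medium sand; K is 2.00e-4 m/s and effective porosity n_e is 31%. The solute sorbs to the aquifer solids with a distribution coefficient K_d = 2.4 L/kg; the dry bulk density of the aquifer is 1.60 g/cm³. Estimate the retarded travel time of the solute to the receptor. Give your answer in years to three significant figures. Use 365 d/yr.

Hydraulic gradient i = (159.93 − 153.59) / 488 = 6.34 / 488 = 0.01299
K = 2.00e-4 m/s × 86400 s/d = 17.28 m/d
q = Ki = 17.28 × 0.01299 = 0.2245 m/d
Average linear velocity = 0.2245 / 0.31 = 0.7242 m/d
Retardation R = 1 + ρ_b·K_d/n = 1 + 1.60×2.4/0.31 = 13.39
Contaminant velocity v_c = v/R = 0.7242/13.39 = 0.05410 m/d
L = 2.11 km = 2110 m
t = L/v_c = 2110/0.05410 = 39000 d
   = 39000/365 = 107 yr

107 years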